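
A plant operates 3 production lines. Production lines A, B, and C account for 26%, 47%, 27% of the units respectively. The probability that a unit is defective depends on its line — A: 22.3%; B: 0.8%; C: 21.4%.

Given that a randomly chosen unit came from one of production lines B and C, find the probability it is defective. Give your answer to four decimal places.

Let S = {B, C}.
P(S) = 0.47 + 0.27 = 0.74.
P(D ∩ S) = 0.008·0.47 + 0.214·0.27 = 0.00376 + 0.05778 = 0.06154.
P(D | S) = 0.06154 / 0.74 = 0.083162…

P(D|S) ≈ 0.0832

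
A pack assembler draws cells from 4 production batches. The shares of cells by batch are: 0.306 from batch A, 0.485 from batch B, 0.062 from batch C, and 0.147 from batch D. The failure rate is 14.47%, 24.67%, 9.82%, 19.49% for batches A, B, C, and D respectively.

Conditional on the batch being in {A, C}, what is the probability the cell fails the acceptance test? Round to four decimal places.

P(F|S) ≈ 0.1369

Let S = {A, C}.
P(S) = 0.306 + 0.062 = 0.368.
P(F ∩ S) = 0.1447·0.306 + 0.0982·0.062 = 0.0442782 + 0.0060884 = 0.0503666.
P(F | S) = 0.0503666 / 0.368 = 0.136866…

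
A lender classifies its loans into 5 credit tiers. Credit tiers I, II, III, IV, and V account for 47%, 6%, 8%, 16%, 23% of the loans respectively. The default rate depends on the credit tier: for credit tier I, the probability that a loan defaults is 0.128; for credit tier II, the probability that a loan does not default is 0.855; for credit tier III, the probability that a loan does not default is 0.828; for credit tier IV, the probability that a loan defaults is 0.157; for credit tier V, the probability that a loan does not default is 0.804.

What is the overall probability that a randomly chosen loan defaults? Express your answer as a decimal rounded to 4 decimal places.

P(D|II) = 1 − 0.855 = 0.145.
P(D|III) = 1 − 0.828 = 0.172.
P(D|V) = 1 − 0.804 = 0.196.
Summing over the partition,
P(D) = P(D|I)·P(I) + P(D|II)·P(II) + P(D|III)·P(III) + P(D|IV)·P(IV) + P(D|V)·P(V)
      = 0.128·0.47 + 0.145·0.06 + 0.172·0.08 + 0.157·0.16 + 0.196·0.23
      = 0.06016 + 0.0087 + 0.01376 + 0.02512 + 0.04508 = 0.15282

0.1528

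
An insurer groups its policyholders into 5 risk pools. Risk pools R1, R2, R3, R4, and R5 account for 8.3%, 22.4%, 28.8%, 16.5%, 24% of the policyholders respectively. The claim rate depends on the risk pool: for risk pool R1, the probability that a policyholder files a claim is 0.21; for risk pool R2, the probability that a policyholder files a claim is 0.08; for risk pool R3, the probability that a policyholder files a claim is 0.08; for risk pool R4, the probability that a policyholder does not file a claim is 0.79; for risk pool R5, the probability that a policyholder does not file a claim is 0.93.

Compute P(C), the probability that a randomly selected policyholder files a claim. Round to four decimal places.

P(C|R4) = 1 − 0.79 = 0.21.
P(C|R5) = 1 − 0.93 = 0.07.
Summing over the partition,
P(C) = P(C|R1)·P(R1) + P(C|R2)·P(R2) + P(C|R3)·P(R3) + P(C|R4)·P(R4) + P(C|R5)·P(R5)
      = 0.21·0.083 + 0.08·0.224 + 0.08·0.288 + 0.21·0.165 + 0.07·0.24
      = 0.01743 + 0.01792 + 0.02304 + 0.03465 + 0.0168 = 0.10984

P(C) ≈ 0.1098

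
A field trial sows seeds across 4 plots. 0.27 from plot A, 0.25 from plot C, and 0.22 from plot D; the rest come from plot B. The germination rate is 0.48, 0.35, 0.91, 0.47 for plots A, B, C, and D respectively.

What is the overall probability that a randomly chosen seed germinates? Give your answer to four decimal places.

0.5515

P(B) = 1 − (0.27 + 0.25 + 0.22) = 0.26.
P(G) = P(G|A)·P(A) + P(G|B)·P(B) + P(G|C)·P(C) + P(G|D)·P(D)
      = 0.48·0.27 + 0.35·0.26 + 0.91·0.25 + 0.47·0.22
      = 0.1296 + 0.091 + 0.2275 + 0.1034 = 0.5515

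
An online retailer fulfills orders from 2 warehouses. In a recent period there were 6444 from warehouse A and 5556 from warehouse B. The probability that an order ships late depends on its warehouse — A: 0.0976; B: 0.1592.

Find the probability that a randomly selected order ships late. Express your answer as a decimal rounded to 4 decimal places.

0.1261

Total: 6444 + 5556 = 12000.
P(A) = 6444/12000 = 0.537. P(B) = 5556/12000 = 0.463.
Using total probability over the partition,
P(L) = P(L|A)·P(A) + P(L|B)·P(B)
      = 0.0976·0.537 + 0.1592·0.463
      = 0.0524112 + 0.0737096 = 0.1261208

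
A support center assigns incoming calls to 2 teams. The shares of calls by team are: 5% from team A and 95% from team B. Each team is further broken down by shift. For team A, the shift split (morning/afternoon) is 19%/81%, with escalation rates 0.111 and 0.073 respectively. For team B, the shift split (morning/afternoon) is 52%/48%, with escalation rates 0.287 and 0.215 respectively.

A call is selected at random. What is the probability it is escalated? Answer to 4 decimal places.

P(E|A) = 0.19·0.111 + 0.81·0.073 = 0.02109 + 0.05913 = 0.08022
P(E|B) = 0.52·0.287 + 0.48·0.215 = 0.14924 + 0.1032 = 0.25244
By total probability over the outer partition,
P(E) = 0.05·0.08022 + 0.95·0.25244
      = 0.004011 + 0.239818 = 0.243829

0.2438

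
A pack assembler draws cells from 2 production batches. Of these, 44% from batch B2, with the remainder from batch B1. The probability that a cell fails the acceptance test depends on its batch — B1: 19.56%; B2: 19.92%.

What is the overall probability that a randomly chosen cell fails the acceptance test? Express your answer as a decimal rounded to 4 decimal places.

P(B1) = 1 − (0.44) = 0.56.
Using total probability over the partition,
P(F) = P(F|B1)·P(B1) + P(F|B2)·P(B2)
      = 0.1956·0.56 + 0.1992·0.44
      = 0.109536 + 0.087648 = 0.197184

0.1972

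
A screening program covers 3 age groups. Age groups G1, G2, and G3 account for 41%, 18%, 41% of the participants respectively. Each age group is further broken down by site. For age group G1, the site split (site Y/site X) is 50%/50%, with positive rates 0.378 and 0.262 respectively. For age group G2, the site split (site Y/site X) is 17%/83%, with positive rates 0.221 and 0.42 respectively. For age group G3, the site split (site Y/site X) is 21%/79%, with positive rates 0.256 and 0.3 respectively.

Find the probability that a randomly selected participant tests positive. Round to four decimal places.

P(T|G1) = 0.5·0.378 + 0.5·0.262 = 0.189 + 0.131 = 0.32
P(T|G2) = 0.17·0.221 + 0.83·0.42 = 0.03757 + 0.3486 = 0.38617
P(T|G3) = 0.21·0.256 + 0.79·0.3 = 0.05376 + 0.237 = 0.29076
By total probability over the outer partition,
P(T) = 0.41·0.32 + 0.18·0.38617 + 0.41·0.29076
      = 0.1312 + 0.0695106 + 0.1192116 = 0.3199222

P(T) ≈ 0.3199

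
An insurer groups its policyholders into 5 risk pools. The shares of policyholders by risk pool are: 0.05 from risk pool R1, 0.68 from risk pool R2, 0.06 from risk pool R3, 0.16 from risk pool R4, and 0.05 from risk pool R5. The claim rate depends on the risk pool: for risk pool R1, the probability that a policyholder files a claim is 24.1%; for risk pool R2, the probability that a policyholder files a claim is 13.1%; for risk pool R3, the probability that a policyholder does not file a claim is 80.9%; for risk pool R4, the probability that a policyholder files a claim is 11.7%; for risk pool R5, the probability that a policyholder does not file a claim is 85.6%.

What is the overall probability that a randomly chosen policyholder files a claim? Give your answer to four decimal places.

0.1385

P(C|R3) = 1 − 0.809 = 0.191.
P(C|R5) = 1 − 0.856 = 0.144.
P(C) = P(C|R1)·P(R1) + P(C|R2)·P(R2) + P(C|R3)·P(R3) + P(C|R4)·P(R4) + P(C|R5)·P(R5)
      = 0.241·0.05 + 0.131·0.68 + 0.191·0.06 + 0.117·0.16 + 0.144·0.05
      = 0.01205 + 0.08908 + 0.01146 + 0.01872 + 0.0072 = 0.13851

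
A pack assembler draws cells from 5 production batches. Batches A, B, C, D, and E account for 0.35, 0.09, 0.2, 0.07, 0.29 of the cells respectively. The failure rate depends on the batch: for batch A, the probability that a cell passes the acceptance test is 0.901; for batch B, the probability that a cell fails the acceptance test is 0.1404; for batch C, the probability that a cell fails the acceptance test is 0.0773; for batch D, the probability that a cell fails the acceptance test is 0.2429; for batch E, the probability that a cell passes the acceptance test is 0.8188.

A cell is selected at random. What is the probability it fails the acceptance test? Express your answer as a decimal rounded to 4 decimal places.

P(F) ≈ 0.1323

P(F|A) = 1 − 0.901 = 0.099.
P(F|E) = 1 − 0.8188 = 0.1812.
By the law of total probability,
P(F) = P(F|A)·P(A) + P(F|B)·P(B) + P(F|C)·P(C) + P(F|D)·P(D) + P(F|E)·P(E)
      = 0.099·0.35 + 0.1404·0.09 + 0.0773·0.2 + 0.2429·0.07 + 0.1812·0.29
      = 0.03465 + 0.012636 + 0.01546 + 0.017003 + 0.052548 = 0.132297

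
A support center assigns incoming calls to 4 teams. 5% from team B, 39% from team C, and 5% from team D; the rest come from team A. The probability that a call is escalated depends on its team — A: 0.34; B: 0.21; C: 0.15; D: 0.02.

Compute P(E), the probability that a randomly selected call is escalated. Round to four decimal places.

0.2434

P(A) = 1 − (0.05 + 0.39 + 0.05) = 0.51.
P(E) = P(E|A)·P(A) + P(E|B)·P(B) + P(E|C)·P(C) + P(E|D)·P(D)
      = 0.34·0.51 + 0.21·0.05 + 0.15·0.39 + 0.02·0.05
      = 0.1734 + 0.0105 + 0.0585 + 0.001 = 0.2434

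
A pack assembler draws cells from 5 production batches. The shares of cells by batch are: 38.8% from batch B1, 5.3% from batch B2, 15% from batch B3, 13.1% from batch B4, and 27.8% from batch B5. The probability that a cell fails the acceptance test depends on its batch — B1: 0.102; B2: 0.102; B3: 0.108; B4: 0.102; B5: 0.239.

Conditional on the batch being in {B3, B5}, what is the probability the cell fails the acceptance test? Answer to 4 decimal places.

P(F|S) ≈ 0.1931

Let S = {B3, B5}.
P(S) = 0.15 + 0.278 = 0.428.
P(F ∩ S) = 0.108·0.15 + 0.239·0.278 = 0.0162 + 0.066442 = 0.082642.
P(F | S) = 0.082642 / 0.428 = 0.193089…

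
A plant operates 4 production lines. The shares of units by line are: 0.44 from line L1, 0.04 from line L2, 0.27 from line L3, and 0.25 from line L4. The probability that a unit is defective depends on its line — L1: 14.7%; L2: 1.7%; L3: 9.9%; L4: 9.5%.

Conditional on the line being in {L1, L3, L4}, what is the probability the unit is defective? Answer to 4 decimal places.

Let S = {L1, L3, L4}.
P(S) = 0.44 + 0.27 + 0.25 = 0.96.
P(D ∩ S) = 0.147·0.44 + 0.099·0.27 + 0.095·0.25 = 0.06468 + 0.02673 + 0.02375 = 0.11516.
P(D | S) = 0.11516 / 0.96 = 0.119958…

P(D|S) ≈ 0.1200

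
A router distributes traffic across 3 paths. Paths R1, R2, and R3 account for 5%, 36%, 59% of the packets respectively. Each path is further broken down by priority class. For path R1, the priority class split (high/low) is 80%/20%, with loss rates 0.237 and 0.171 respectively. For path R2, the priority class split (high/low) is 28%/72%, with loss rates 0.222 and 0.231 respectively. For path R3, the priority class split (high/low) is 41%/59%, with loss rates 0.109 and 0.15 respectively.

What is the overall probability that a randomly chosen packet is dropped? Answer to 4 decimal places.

P(L) ≈ 0.1720

P(L|R1) = 0.8·0.237 + 0.2·0.171 = 0.1896 + 0.0342 = 0.2238
P(L|R2) = 0.28·0.222 + 0.72·0.231 = 0.06216 + 0.16632 = 0.22848
P(L|R3) = 0.41·0.109 + 0.59·0.15 = 0.04469 + 0.0885 = 0.13319
Then overall,
P(L) = 0.05·0.2238 + 0.36·0.22848 + 0.59·0.13319
      = 0.01119 + 0.0822528 + 0.0785821 = 0.1720249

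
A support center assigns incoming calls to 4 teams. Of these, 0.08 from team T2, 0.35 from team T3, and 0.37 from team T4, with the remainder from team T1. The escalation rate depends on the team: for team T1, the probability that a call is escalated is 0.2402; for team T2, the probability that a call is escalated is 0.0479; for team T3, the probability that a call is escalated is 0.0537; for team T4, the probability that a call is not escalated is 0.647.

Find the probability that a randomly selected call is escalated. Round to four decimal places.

P(T1) = 1 − (0.08 + 0.35 + 0.37) = 0.2.
P(E|T4) = 1 − 0.647 = 0.353.
P(E) = P(E|T1)·P(T1) + P(E|T2)·P(T2) + P(E|T3)·P(T3) + P(E|T4)·P(T4)
      = 0.2402·0.2 + 0.0479·0.08 + 0.0537·0.35 + 0.353·0.37
      = 0.04804 + 0.003832 + 0.018795 + 0.13061 = 0.201277

P(E) ≈ 0.2013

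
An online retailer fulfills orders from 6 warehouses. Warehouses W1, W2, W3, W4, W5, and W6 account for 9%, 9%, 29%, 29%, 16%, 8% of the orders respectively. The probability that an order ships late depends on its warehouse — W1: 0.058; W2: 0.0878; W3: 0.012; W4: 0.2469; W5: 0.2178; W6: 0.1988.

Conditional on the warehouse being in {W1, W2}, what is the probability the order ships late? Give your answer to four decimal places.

Let S = {W1, W2}.
P(S) = 0.09 + 0.09 = 0.18.
P(L ∩ S) = 0.058·0.09 + 0.0878·0.09 = 0.00522 + 0.007902 = 0.013122.
P(L | S) = 0.013122 / 0.18 = 0.072900…

P(L|S) ≈ 0.0729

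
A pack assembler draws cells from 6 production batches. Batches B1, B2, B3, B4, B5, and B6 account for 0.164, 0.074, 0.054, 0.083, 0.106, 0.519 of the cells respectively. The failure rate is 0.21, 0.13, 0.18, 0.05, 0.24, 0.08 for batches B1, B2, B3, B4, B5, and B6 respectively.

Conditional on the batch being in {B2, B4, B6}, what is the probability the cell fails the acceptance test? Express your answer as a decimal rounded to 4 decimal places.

Let S = {B2, B4, B6}.
P(S) = 0.074 + 0.083 + 0.519 = 0.676.
P(F ∩ S) = 0.13·0.074 + 0.05·0.083 + 0.08·0.519 = 0.00962 + 0.00415 + 0.04152 = 0.05529.
P(F | S) = 0.05529 / 0.676 = 0.081790…

0.0818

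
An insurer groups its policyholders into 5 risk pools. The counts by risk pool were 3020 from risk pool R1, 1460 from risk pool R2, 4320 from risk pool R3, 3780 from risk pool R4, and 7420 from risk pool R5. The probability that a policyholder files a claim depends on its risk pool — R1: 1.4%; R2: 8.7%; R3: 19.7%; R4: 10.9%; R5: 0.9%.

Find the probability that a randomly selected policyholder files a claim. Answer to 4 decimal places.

Total: 3020 + 1460 + 4320 + 3780 + 7420 = 20000.
P(R1) = 3020/20000 = 0.151. P(R2) = 1460/20000 = 0.073. P(R3) = 4320/20000 = 0.216. P(R4) = 3780/20000 = 0.189. P(R5) = 7420/20000 = 0.371.
By the law of total probability,
P(C) = P(C|R1)·P(R1) + P(C|R2)·P(R2) + P(C|R3)·P(R3) + P(C|R4)·P(R4) + P(C|R5)·P(R5)
      = 0.014·0.151 + 0.087·0.073 + 0.197·0.216 + 0.109·0.189 + 0.009·0.371
      = 0.002114 + 0.006351 + 0.042552 + 0.020601 + 0.003339 = 0.074957

P(C) ≈ 0.0750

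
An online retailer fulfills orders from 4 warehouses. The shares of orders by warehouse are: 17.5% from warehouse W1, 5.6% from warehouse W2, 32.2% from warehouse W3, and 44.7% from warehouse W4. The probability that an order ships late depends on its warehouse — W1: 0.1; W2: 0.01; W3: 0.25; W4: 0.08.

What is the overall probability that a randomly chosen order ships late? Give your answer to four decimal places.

P(L) ≈ 0.1343

Using total probability over the partition,
P(L) = P(L|W1)·P(W1) + P(L|W2)·P(W2) + P(L|W3)·P(W3) + P(L|W4)·P(W4)
      = 0.1·0.175 + 0.01·0.056 + 0.25·0.322 + 0.08·0.447
      = 0.0175 + 0.00056 + 0.0805 + 0.03576 = 0.13432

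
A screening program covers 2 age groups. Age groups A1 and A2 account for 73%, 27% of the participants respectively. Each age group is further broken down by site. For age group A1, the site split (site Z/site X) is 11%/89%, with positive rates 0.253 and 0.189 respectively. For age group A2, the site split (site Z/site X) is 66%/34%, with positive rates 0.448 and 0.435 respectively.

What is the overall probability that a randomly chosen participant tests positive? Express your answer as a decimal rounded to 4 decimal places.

P(T|A1) = 0.11·0.253 + 0.89·0.189 = 0.02783 + 0.16821 = 0.19604
P(T|A2) = 0.66·0.448 + 0.34·0.435 = 0.29568 + 0.1479 = 0.44358
Then overall,
P(T) = 0.73·0.19604 + 0.27·0.44358
      = 0.1431092 + 0.1197666 = 0.2628758

P(T) ≈ 0.2629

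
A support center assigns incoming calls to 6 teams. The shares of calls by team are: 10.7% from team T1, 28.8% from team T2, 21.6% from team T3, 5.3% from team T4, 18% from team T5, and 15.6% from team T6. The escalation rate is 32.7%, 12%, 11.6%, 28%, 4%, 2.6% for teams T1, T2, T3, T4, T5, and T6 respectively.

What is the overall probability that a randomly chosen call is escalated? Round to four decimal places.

0.1207

Using total probability over the partition,
P(E) = P(E|T1)·P(T1) + P(E|T2)·P(T2) + P(E|T3)·P(T3) + P(E|T4)·P(T4) + P(E|T5)·P(T5) + P(E|T6)·P(T6)
      = 0.327·0.107 + 0.12·0.288 + 0.116·0.216 + 0.28·0.053 + 0.04·0.18 + 0.026·0.156
      = 0.034989 + 0.03456 + 0.025056 + 0.01484 + 0.0072 + 0.004056 = 0.120701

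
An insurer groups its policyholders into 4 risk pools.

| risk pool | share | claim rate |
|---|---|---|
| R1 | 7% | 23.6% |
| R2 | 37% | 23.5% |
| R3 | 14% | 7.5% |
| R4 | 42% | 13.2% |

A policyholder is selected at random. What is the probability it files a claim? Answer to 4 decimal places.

Summing over the partition,
P(C) = P(C|R1)·P(R1) + P(C|R2)·P(R2) + P(C|R3)·P(R3) + P(C|R4)·P(R4)
      = 0.236·0.07 + 0.235·0.37 + 0.075·0.14 + 0.132·0.42
      = 0.01652 + 0.08695 + 0.0105 + 0.05544 = 0.16941

0.1694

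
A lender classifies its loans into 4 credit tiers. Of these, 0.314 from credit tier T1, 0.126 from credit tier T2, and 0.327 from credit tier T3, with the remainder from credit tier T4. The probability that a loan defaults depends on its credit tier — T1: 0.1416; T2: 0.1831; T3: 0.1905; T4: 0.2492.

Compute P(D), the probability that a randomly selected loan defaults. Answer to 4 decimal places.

P(D) ≈ 0.1879

P(T4) = 1 − (0.314 + 0.126 + 0.327) = 0.233.
P(D) = P(D|T1)·P(T1) + P(D|T2)·P(T2) + P(D|T3)·P(T3) + P(D|T4)·P(T4)
      = 0.1416·0.314 + 0.1831·0.126 + 0.1905·0.327 + 0.2492·0.233
      = 0.0444624 + 0.0230706 + 0.0622935 + 0.0580636 = 0.1878901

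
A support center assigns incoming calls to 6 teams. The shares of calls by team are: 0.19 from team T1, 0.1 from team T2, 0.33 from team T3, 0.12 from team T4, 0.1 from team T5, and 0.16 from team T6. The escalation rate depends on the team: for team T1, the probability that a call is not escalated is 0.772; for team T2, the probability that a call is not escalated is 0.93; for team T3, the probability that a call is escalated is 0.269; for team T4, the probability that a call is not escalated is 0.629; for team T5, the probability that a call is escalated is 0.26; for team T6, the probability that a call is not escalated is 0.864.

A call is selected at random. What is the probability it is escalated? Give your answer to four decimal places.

0.2314

P(E|T1) = 1 − 0.772 = 0.228.
P(E|T2) = 1 − 0.93 = 0.07.
P(E|T4) = 1 − 0.629 = 0.371.
P(E|T6) = 1 − 0.864 = 0.136.
P(E) = P(E|T1)·P(T1) + P(E|T2)·P(T2) + P(E|T3)·P(T3) + P(E|T4)·P(T4) + P(E|T5)·P(T5) + P(E|T6)·P(T6)
      = 0.228·0.19 + 0.07·0.1 + 0.269·0.33 + 0.371·0.12 + 0.26·0.1 + 0.136·0.16
      = 0.04332 + 0.007 + 0.08877 + 0.04452 + 0.026 + 0.02176 = 0.23137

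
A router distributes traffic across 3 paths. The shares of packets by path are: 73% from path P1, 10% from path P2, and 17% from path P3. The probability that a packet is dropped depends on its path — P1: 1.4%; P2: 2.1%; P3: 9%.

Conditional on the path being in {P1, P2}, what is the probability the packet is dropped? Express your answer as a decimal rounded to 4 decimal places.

P(L|S) ≈ 0.0148

Let S = {P1, P2}.
P(S) = 0.73 + 0.1 = 0.83.
P(L ∩ S) = 0.014·0.73 + 0.021·0.1 = 0.01022 + 0.0021 = 0.01232.
P(L | S) = 0.01232 / 0.83 = 0.014843…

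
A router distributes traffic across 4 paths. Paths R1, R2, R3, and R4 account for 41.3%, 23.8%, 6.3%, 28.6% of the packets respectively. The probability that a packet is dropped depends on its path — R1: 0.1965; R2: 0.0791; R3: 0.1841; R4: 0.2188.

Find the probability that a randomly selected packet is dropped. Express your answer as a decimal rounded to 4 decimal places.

P(L) ≈ 0.1742

By the law of total probability,
P(L) = P(L|R1)·P(R1) + P(L|R2)·P(R2) + P(L|R3)·P(R3) + P(L|R4)·P(R4)
      = 0.1965·0.413 + 0.0791·0.238 + 0.1841·0.063 + 0.2188·0.286
      = 0.0811545 + 0.0188258 + 0.0115983 + 0.0625768 = 0.1741554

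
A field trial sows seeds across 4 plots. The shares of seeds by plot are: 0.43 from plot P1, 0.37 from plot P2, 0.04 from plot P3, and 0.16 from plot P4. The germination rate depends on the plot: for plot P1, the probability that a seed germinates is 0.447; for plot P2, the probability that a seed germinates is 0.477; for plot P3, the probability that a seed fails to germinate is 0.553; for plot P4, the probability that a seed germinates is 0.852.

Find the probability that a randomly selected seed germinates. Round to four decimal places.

P(G|P3) = 1 − 0.553 = 0.447.
P(G) = P(G|P1)·P(P1) + P(G|P2)·P(P2) + P(G|P3)·P(P3) + P(G|P4)·P(P4)
      = 0.447·0.43 + 0.477·0.37 + 0.447·0.04 + 0.852·0.16
      = 0.19221 + 0.17649 + 0.01788 + 0.13632 = 0.5229

P(G) ≈ 0.5229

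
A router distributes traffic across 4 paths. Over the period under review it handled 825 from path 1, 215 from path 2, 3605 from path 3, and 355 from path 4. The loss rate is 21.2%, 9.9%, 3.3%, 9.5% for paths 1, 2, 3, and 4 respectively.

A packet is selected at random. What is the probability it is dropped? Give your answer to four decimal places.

P(L) ≈ 0.0698

Total: 825 + 215 + 3605 + 355 = 5000.
P(1) = 825/5000 = 0.165. P(2) = 215/5000 = 0.043. P(3) = 3605/5000 = 0.721. P(4) = 355/5000 = 0.071.
Summing over the partition,
P(L) = P(L|1)·P(1) + P(L|2)·P(2) + P(L|3)·P(3) + P(L|4)·P(4)
      = 0.212·0.165 + 0.099·0.043 + 0.033·0.721 + 0.095·0.071
      = 0.03498 + 0.004257 + 0.023793 + 0.006745 = 0.069775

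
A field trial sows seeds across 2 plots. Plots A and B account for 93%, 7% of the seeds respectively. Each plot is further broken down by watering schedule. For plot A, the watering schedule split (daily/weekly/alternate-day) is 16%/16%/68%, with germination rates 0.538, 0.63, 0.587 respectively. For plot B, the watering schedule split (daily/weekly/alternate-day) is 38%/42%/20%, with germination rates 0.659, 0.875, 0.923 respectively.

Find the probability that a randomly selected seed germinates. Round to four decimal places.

P(G|A) = 0.16·0.538 + 0.16·0.63 + 0.68·0.587 = 0.08608 + 0.1008 + 0.39916 = 0.58604
P(G|B) = 0.38·0.659 + 0.42·0.875 + 0.2·0.923 = 0.25042 + 0.3675 + 0.1846 = 0.80252
Then overall,
P(G) = 0.93·0.58604 + 0.07·0.80252
      = 0.5450172 + 0.0561764 = 0.6011936

P(G) ≈ 0.6012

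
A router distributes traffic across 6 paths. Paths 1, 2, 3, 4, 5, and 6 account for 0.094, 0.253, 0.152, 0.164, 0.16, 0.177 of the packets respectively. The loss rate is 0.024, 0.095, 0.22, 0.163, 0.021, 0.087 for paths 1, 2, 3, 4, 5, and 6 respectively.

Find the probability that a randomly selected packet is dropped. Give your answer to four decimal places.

P(L) ≈ 0.1052

P(L) = P(L|1)·P(1) + P(L|2)·P(2) + P(L|3)·P(3) + P(L|4)·P(4) + P(L|5)·P(5) + P(L|6)·P(6)
      = 0.024·0.094 + 0.095·0.253 + 0.22·0.152 + 0.163·0.164 + 0.021·0.16 + 0.087·0.177
      = 0.002256 + 0.024035 + 0.03344 + 0.026732 + 0.00336 + 0.015399 = 0.105222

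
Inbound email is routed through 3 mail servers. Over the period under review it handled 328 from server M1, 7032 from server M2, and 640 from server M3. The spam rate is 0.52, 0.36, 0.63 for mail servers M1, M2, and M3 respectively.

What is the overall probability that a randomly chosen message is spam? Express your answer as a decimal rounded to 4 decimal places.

0.3882

Total: 328 + 7032 + 640 = 8000.
P(M1) = 328/8000 = 0.041. P(M2) = 7032/8000 = 0.879. P(M3) = 640/8000 = 0.08.
P(S) = P(S|M1)·P(M1) + P(S|M2)·P(M2) + P(S|M3)·P(M3)
      = 0.52·0.041 + 0.36·0.879 + 0.63·0.08
      = 0.02132 + 0.31644 + 0.0504 = 0.38816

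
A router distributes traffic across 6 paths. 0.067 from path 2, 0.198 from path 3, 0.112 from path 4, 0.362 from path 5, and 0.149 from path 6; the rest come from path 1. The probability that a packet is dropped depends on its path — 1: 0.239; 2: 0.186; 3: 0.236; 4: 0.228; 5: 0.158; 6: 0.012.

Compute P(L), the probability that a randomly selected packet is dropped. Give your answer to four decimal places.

0.1705

P(1) = 1 − (0.067 + 0.198 + 0.112 + 0.362 + 0.149) = 0.112.
P(L) = P(L|1)·P(1) + P(L|2)·P(2) + P(L|3)·P(3) + P(L|4)·P(4) + P(L|5)·P(5) + P(L|6)·P(6)
      = 0.239·0.112 + 0.186·0.067 + 0.236·0.198 + 0.228·0.112 + 0.158·0.362 + 0.012·0.149
      = 0.026768 + 0.012462 + 0.046728 + 0.025536 + 0.057196 + 0.001788 = 0.170478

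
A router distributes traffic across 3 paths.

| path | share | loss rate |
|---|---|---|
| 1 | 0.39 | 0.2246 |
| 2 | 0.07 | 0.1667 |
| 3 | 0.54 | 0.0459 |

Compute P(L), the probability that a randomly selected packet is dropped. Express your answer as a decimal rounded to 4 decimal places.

P(L) ≈ 0.1240

P(L) = P(L|1)·P(1) + P(L|2)·P(2) + P(L|3)·P(3)
      = 0.2246·0.39 + 0.1667·0.07 + 0.0459·0.54
      = 0.087594 + 0.011669 + 0.024786 = 0.124049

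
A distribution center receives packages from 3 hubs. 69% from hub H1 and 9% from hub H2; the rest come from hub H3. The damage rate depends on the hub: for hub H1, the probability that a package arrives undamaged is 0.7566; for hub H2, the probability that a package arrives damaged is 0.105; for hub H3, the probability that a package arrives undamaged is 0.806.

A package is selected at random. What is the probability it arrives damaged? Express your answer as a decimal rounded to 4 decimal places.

P(H3) = 1 − (0.69 + 0.09) = 0.22.
P(D|H1) = 1 − 0.7566 = 0.2434.
P(D|H3) = 1 − 0.806 = 0.194.
By the law of total probability,
P(D) = P(D|H1)·P(H1) + P(D|H2)·P(H2) + P(D|H3)·P(H3)
      = 0.2434·0.69 + 0.105·0.09 + 0.194·0.22
      = 0.167946 + 0.00945 + 0.04268 = 0.220076

0.2201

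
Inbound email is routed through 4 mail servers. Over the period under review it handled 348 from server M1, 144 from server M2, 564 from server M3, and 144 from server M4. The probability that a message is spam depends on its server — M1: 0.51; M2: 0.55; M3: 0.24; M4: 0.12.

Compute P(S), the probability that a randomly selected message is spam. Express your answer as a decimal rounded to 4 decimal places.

0.3411

Total: 348 + 144 + 564 + 144 = 1200.
P(M1) = 348/1200 = 0.29. P(M2) = 144/1200 = 0.12. P(M3) = 564/1200 = 0.47. P(M4) = 144/1200 = 0.12.
Using total probability over the partition,
P(S) = P(S|M1)·P(M1) + P(S|M2)·P(M2) + P(S|M3)·P(M3) + P(S|M4)·P(M4)
      = 0.51·0.29 + 0.55·0.12 + 0.24·0.47 + 0.12·0.12
      = 0.1479 + 0.066 + 0.1128 + 0.0144 = 0.3411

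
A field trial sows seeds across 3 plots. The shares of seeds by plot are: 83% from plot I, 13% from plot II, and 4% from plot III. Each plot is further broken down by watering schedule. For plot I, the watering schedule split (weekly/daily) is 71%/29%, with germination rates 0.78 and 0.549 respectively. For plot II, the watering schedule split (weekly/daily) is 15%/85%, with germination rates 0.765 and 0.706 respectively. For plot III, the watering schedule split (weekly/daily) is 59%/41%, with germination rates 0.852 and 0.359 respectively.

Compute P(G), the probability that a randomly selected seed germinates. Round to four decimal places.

P(G) ≈ 0.7107

P(G|I) = 0.71·0.78 + 0.29·0.549 = 0.5538 + 0.15921 = 0.71301
P(G|II) = 0.15·0.765 + 0.85·0.706 = 0.11475 + 0.6001 = 0.71485
P(G|III) = 0.59·0.852 + 0.41·0.359 = 0.50268 + 0.14719 = 0.64987
By total probability over the outer partition,
P(G) = 0.83·0.71301 + 0.13·0.71485 + 0.04·0.64987
      = 0.5917983 + 0.0929305 + 0.0259948 = 0.7107236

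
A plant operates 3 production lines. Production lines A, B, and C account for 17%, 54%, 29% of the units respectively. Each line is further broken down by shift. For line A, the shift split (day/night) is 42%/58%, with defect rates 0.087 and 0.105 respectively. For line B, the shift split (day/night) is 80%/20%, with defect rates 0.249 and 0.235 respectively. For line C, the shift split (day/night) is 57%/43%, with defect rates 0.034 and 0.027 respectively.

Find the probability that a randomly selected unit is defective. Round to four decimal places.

P(D) ≈ 0.1585

P(D|A) = 0.42·0.087 + 0.58·0.105 = 0.03654 + 0.0609 = 0.09744
P(D|B) = 0.8·0.249 + 0.2·0.235 = 0.1992 + 0.047 = 0.2462
P(D|C) = 0.57·0.034 + 0.43·0.027 = 0.01938 + 0.01161 = 0.03099
Then overall,
P(D) = 0.17·0.09744 + 0.54·0.2462 + 0.29·0.03099
      = 0.0165648 + 0.132948 + 0.0089871 = 0.1584999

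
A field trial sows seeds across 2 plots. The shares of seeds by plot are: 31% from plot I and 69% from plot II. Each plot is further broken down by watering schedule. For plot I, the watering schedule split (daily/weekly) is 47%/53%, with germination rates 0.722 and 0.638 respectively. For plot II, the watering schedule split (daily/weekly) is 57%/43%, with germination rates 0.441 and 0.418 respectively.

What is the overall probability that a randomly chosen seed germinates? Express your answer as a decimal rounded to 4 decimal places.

P(G|I) = 0.47·0.722 + 0.53·0.638 = 0.33934 + 0.33814 = 0.67748
P(G|II) = 0.57·0.441 + 0.43·0.418 = 0.25137 + 0.17974 = 0.43111
Then overall,
P(G) = 0.31·0.67748 + 0.69·0.43111
      = 0.2100188 + 0.2974659 = 0.5074847

0.5075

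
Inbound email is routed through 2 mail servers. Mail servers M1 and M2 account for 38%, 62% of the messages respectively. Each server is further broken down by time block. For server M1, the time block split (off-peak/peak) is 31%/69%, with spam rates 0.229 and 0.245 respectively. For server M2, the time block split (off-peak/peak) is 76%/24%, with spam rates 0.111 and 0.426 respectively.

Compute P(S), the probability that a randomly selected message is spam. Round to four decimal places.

0.2069

P(S|M1) = 0.31·0.229 + 0.69·0.245 = 0.07099 + 0.16905 = 0.24004
P(S|M2) = 0.76·0.111 + 0.24·0.426 = 0.08436 + 0.10224 = 0.1866
By total probability over the outer partition,
P(S) = 0.38·0.24004 + 0.62·0.1866
      = 0.0912152 + 0.115692 = 0.2069072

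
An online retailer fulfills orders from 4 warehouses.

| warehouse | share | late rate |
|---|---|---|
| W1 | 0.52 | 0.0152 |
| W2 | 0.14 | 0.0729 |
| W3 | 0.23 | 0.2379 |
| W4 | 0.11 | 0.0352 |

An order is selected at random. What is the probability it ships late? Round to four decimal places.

P(L) = P(L|W1)·P(W1) + P(L|W2)·P(W2) + P(L|W3)·P(W3) + P(L|W4)·P(W4)
      = 0.0152·0.52 + 0.0729·0.14 + 0.2379·0.23 + 0.0352·0.11
      = 0.007904 + 0.010206 + 0.054717 + 0.003872 = 0.076699

P(L) ≈ 0.0767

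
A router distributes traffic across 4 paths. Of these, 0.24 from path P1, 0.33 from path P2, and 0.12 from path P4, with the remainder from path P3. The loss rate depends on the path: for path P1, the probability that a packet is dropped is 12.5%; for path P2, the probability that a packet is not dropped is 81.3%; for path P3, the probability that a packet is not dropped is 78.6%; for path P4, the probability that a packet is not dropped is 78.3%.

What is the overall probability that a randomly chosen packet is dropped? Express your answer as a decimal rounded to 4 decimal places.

0.1841

P(P3) = 1 − (0.24 + 0.33 + 0.12) = 0.31.
P(L|P2) = 1 − 0.813 = 0.187.
P(L|P3) = 1 − 0.786 = 0.214.
P(L|P4) = 1 − 0.783 = 0.217.
Summing over the partition,
P(L) = P(L|P1)·P(P1) + P(L|P2)·P(P2) + P(L|P3)·P(P3) + P(L|P4)·P(P4)
      = 0.125·0.24 + 0.187·0.33 + 0.214·0.31 + 0.217·0.12
      = 0.03 + 0.06171 + 0.06634 + 0.02604 = 0.18409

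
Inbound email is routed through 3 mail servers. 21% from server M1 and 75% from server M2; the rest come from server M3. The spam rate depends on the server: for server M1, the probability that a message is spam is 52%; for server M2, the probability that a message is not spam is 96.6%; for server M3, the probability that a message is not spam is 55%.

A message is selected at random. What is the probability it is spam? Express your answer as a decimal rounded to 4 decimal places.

0.1527

P(M3) = 1 − (0.21 + 0.75) = 0.04.
P(S|M2) = 1 − 0.966 = 0.034.
P(S|M3) = 1 − 0.55 = 0.45.
By the law of total probability,
P(S) = P(S|M1)·P(M1) + P(S|M2)·P(M2) + P(S|M3)·P(M3)
      = 0.52·0.21 + 0.034·0.75 + 0.45·0.04
      = 0.1092 + 0.0255 + 0.018 = 0.1527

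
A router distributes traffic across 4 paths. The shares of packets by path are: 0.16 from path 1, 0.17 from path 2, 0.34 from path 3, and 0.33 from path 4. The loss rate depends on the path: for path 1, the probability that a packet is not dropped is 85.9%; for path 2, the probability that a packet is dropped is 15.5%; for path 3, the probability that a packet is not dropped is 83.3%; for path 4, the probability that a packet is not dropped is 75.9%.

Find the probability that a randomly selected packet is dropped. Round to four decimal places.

P(L|1) = 1 − 0.859 = 0.141.
P(L|3) = 1 − 0.833 = 0.167.
P(L|4) = 1 − 0.759 = 0.241.
P(L) = P(L|1)·P(1) + P(L|2)·P(2) + P(L|3)·P(3) + P(L|4)·P(4)
      = 0.141·0.16 + 0.155·0.17 + 0.167·0.34 + 0.241·0.33
      = 0.02256 + 0.02635 + 0.05678 + 0.07953 = 0.18522

0.1852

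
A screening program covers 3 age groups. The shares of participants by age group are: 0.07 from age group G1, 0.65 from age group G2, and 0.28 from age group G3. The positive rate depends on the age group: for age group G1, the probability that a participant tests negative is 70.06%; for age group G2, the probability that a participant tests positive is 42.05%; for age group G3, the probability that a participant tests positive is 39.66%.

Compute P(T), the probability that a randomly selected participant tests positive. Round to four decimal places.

P(T|G1) = 1 − 0.7006 = 0.2994.
Summing over the partition,
P(T) = P(T|G1)·P(G1) + P(T|G2)·P(G2) + P(T|G3)·P(G3)
      = 0.2994·0.07 + 0.4205·0.65 + 0.3966·0.28
      = 0.020958 + 0.273325 + 0.111048 = 0.405331

0.4053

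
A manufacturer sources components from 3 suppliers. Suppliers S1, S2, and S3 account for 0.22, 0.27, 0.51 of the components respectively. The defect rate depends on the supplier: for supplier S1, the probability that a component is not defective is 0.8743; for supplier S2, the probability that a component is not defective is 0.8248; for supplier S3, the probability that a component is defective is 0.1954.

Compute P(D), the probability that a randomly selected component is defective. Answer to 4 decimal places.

0.1746

P(D|S1) = 1 − 0.8743 = 0.1257.
P(D|S2) = 1 − 0.8248 = 0.1752.
P(D) = P(D|S1)·P(S1) + P(D|S2)·P(S2) + P(D|S3)·P(S3)
      = 0.1257·0.22 + 0.1752·0.27 + 0.1954·0.51
      = 0.027654 + 0.047304 + 0.099654 = 0.174612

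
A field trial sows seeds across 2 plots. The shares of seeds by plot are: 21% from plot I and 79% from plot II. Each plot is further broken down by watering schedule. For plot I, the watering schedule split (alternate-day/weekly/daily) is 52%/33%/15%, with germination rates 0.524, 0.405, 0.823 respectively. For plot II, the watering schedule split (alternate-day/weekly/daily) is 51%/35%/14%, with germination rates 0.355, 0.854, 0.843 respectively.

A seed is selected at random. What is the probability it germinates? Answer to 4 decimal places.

0.5836

P(G|I) = 0.52·0.524 + 0.33·0.405 + 0.15·0.823 = 0.27248 + 0.13365 + 0.12345 = 0.52958
P(G|II) = 0.51·0.355 + 0.35·0.854 + 0.14·0.843 = 0.18105 + 0.2989 + 0.11802 = 0.59797
By total probability over the outer partition,
P(G) = 0.21·0.52958 + 0.79·0.59797
      = 0.1112118 + 0.4723963 = 0.5836081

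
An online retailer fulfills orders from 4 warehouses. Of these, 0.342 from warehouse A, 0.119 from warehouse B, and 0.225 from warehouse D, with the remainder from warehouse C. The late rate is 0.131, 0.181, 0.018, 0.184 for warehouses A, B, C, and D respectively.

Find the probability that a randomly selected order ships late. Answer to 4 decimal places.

0.1134

P(C) = 1 − (0.342 + 0.119 + 0.225) = 0.314.
P(L) = P(L|A)·P(A) + P(L|B)·P(B) + P(L|C)·P(C) + P(L|D)·P(D)
      = 0.131·0.342 + 0.181·0.119 + 0.018·0.314 + 0.184·0.225
      = 0.044802 + 0.021539 + 0.005652 + 0.0414 = 0.113393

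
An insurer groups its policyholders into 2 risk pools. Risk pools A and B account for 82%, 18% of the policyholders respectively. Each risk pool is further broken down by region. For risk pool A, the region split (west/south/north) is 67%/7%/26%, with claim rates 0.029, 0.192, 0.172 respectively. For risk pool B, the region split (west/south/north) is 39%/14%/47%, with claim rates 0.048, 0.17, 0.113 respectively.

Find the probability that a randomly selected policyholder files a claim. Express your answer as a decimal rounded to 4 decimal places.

P(C|A) = 0.67·0.029 + 0.07·0.192 + 0.26·0.172 = 0.01943 + 0.01344 + 0.04472 = 0.07759
P(C|B) = 0.39·0.048 + 0.14·0.17 + 0.47·0.113 = 0.01872 + 0.0238 + 0.05311 = 0.09563
By total probability over the outer partition,
P(C) = 0.82·0.07759 + 0.18·0.09563
      = 0.0636238 + 0.0172134 = 0.0808372

P(C) ≈ 0.0808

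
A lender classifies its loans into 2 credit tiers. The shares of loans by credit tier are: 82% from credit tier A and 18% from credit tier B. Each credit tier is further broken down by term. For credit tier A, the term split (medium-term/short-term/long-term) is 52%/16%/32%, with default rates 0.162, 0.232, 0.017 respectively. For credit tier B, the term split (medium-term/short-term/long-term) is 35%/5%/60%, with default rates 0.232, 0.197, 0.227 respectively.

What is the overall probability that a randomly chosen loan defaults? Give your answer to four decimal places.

P(D|A) = 0.52·0.162 + 0.16·0.232 + 0.32·0.017 = 0.08424 + 0.03712 + 0.00544 = 0.1268
P(D|B) = 0.35·0.232 + 0.05·0.197 + 0.6·0.227 = 0.0812 + 0.00985 + 0.1362 = 0.22725
By total probability over the outer partition,
P(D) = 0.82·0.1268 + 0.18·0.22725
      = 0.103976 + 0.040905 = 0.144881

0.1449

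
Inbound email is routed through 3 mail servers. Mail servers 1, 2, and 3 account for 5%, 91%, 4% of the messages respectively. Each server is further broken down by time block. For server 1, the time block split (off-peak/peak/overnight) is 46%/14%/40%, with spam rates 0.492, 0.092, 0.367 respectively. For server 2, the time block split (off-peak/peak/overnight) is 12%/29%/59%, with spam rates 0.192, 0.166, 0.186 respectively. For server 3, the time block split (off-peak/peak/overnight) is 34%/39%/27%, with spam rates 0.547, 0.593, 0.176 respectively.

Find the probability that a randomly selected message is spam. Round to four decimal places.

P(S|1) = 0.46·0.492 + 0.14·0.092 + 0.4·0.367 = 0.22632 + 0.01288 + 0.1468 = 0.386
P(S|2) = 0.12·0.192 + 0.29·0.166 + 0.59·0.186 = 0.02304 + 0.04814 + 0.10974 = 0.18092
P(S|3) = 0.34·0.547 + 0.39·0.593 + 0.27·0.176 = 0.18598 + 0.23127 + 0.04752 = 0.46477
By total probability over the outer partition,
P(S) = 0.05·0.386 + 0.91·0.18092 + 0.04·0.46477
      = 0.0193 + 0.1646372 + 0.0185908 = 0.202528

0.2025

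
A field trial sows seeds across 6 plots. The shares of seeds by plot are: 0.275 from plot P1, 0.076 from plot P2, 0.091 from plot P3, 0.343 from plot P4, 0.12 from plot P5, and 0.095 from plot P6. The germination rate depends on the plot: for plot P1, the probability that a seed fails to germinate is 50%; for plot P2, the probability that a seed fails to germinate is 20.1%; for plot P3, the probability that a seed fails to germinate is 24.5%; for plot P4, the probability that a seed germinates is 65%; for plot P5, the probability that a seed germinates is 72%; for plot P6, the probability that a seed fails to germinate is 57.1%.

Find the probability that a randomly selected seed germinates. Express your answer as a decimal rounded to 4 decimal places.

P(G) ≈ 0.6170

P(G|P1) = 1 − 0.5 = 0.5.
P(G|P2) = 1 − 0.201 = 0.799.
P(G|P3) = 1 − 0.245 = 0.755.
P(G|P6) = 1 − 0.571 = 0.429.
Summing over the partition,
P(G) = P(G|P1)·P(P1) + P(G|P2)·P(P2) + P(G|P3)·P(P3) + P(G|P4)·P(P4) + P(G|P5)·P(P5) + P(G|P6)·P(P6)
      = 0.5·0.275 + 0.799·0.076 + 0.755·0.091 + 0.65·0.343 + 0.72·0.12 + 0.429·0.095
      = 0.1375 + 0.060724 + 0.068705 + 0.22295 + 0.0864 + 0.040755 = 0.617034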